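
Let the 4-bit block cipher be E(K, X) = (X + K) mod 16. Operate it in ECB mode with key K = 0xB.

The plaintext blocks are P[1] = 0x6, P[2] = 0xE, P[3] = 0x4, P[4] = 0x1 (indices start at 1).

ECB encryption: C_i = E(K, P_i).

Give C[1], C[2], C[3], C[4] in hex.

C[1] = 0x1, C[2] = 0x9, C[3] = 0xF, C[4] = 0xC

C[1]: E(K, 0x6) = 0x1.
C[2]: E(K, 0xE) = 0x9.
C[3]: E(K, 0x4) = 0xF.
C[4]: E(K, 0x1) = 0xC.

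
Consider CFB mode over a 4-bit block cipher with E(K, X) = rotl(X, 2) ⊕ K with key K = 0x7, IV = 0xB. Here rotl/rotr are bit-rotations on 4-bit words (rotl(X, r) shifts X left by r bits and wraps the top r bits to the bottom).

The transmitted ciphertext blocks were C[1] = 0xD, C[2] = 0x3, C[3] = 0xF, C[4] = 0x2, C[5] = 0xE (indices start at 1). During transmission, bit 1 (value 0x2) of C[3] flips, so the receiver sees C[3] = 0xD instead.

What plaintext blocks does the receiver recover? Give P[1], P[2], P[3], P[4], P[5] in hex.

P[1] = 0x4, P[2] = 0x3, P[3] = 0x6, P[4] = 0x2, P[5] = 0x1

CFB decryption: P_i = C_i ⊕ E(K, C_{i−1}), with C_{0} = IV.
Only C[3] changed, to 0xD. In CFB, a change in C_i flips the same bit in P_i and garbles P_{i+1}. Decrypting the received ciphertext:
P[1]: E(K, 0xB) = 0x9; 0xD ⊕ 0x9 = 0x4.
P[2]: E(K, 0xD) = 0x0; 0x3 ⊕ 0x0 = 0x3.
P[3]: E(K, 0x3) = 0xB; 0xD ⊕ 0xB = 0x6.
P[4]: E(K, 0xD) = 0x0; 0x2 ⊕ 0x0 = 0x2.
P[5]: E(K, 0x2) = 0xF; 0xE ⊕ 0xF = 0x1.
Blocks that differ from the original plaintext: P[3], P[4].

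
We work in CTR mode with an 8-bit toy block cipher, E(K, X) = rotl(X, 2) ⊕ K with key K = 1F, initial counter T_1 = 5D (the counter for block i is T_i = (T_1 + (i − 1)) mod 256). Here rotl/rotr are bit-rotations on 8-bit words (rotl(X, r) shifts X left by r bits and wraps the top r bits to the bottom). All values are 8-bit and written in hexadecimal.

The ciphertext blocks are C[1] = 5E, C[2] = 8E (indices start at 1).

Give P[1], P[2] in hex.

P[1] = 34, P[2] = E8

CTR decryption: S_i = E(K, T_i) where T_i is the counter for block i; P_i = C_i ⊕ S_i.
P[1]: T = 5D, S = E(K, T) = 6A; 5E ⊕ 6A = 34.
P[2]: T = 5E, S = E(K, T) = 66; 8E ⊕ 66 = E8.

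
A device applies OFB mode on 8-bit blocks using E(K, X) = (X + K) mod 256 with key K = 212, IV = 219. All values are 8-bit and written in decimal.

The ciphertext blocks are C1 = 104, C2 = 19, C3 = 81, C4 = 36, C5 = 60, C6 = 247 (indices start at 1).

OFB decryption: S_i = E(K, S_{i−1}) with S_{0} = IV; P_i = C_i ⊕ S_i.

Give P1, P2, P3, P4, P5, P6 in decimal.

P1: S = E(K, 219) = 175; 104 ⊕ 175 = 199.
P2: S = E(K, 175) = 131; 19 ⊕ 131 = 144.
P3: S = E(K, 131) = 87; 81 ⊕ 87 = 6.
P4: S = E(K, 87) = 43; 36 ⊕ 43 = 15.
P5: S = E(K, 43) = 255; 60 ⊕ 255 = 195.
P6: S = E(K, 255) = 211; 247 ⊕ 211 = 36.

P1 = 199, P2 = 144, P3 = 6, P4 = 15, P5 = 195, P6 = 36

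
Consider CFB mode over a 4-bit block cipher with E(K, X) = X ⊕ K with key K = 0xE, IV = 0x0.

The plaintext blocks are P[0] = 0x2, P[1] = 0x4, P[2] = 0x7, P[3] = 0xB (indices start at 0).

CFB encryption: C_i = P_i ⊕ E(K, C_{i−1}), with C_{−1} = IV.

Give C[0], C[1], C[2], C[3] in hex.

C[0]: E(K, 0x0) = 0xE; 0x2 ⊕ 0xE = 0xC.
C[1]: E(K, 0xC) = 0x2; 0x4 ⊕ 0x2 = 0x6.
C[2]: E(K, 0x6) = 0x8; 0x7 ⊕ 0x8 = 0xF.
C[3]: E(K, 0xF) = 0x1; 0xB ⊕ 0x1 = 0xA.

C[0] = 0xC, C[1] = 0x6, C[2] = 0xF, C[3] = 0xA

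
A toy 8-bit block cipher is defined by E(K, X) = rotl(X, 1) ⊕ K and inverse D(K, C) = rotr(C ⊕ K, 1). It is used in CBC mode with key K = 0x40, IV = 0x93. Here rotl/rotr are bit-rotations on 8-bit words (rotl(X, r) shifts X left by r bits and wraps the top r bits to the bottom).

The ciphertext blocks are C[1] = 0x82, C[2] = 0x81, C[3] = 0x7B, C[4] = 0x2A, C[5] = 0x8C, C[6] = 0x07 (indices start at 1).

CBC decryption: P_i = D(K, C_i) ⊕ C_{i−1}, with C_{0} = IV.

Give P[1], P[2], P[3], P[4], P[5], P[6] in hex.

P[1]: D(K, 0x82) = 0x61; 0x61 ⊕ 0x93 = 0xF2.
P[2]: D(K, 0x81) = 0xE0; 0xE0 ⊕ 0x82 = 0x62.
P[3]: D(K, 0x7B) = 0x9D; 0x9D ⊕ 0x81 = 0x1C.
P[4]: D(K, 0x2A) = 0x35; 0x35 ⊕ 0x7B = 0x4E.
P[5]: D(K, 0x8C) = 0x66; 0x66 ⊕ 0x2A = 0x4C.
P[6]: D(K, 0x07) = 0xA3; 0xA3 ⊕ 0x8C = 0x2F.

P[1] = 0xF2, P[2] = 0x62, P[3] = 0x1C, P[4] = 0x4E, P[5] = 0x4C, P[6] = 0x2F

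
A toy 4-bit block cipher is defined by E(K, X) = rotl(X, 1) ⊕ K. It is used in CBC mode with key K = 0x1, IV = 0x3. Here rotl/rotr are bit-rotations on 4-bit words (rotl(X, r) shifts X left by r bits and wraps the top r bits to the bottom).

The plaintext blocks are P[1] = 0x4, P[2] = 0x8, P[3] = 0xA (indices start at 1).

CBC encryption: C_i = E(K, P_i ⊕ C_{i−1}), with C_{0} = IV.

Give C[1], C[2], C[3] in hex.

C[1]: P[1] ⊕ 0x3 = 0x7; E(K, 0x7) = 0xF.
C[2]: P[2] ⊕ 0xF = 0x7; E(K, 0x7) = 0xF.
C[3]: P[3] ⊕ 0xF = 0x5; E(K, 0x5) = 0xB.

C[1] = 0xF, C[2] = 0xF, C[3] = 0xB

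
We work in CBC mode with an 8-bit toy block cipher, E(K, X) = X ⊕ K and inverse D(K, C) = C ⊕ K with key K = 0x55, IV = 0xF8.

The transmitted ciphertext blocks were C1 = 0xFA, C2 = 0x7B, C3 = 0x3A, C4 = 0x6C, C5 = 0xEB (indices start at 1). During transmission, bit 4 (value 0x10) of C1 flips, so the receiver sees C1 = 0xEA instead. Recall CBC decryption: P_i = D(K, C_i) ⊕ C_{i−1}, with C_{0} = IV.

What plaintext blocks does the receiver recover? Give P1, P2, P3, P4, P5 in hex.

Only C1 changed, to 0xEA. In CBC, a change in C_i garbles P_i and flips the same bit in P_{i+1}. Decrypting the received ciphertext:
P1: D(K, 0xEA) = 0xBF; 0xBF ⊕ 0xF8 = 0x47.
P2: D(K, 0x7B) = 0x2E; 0x2E ⊕ 0xEA = 0xC4.
P3: D(K, 0x3A) = 0x6F; 0x6F ⊕ 0x7B = 0x14.
P4: D(K, 0x6C) = 0x39; 0x39 ⊕ 0x3A = 0x03.
P5: D(K, 0xEB) = 0xBE; 0xBE ⊕ 0x6C = 0xD2.
Blocks that differ from the original plaintext: P1, P2.

P1 = 0x47, P2 = 0xC4, P3 = 0x14, P4 = 0x03, P5 = 0xD2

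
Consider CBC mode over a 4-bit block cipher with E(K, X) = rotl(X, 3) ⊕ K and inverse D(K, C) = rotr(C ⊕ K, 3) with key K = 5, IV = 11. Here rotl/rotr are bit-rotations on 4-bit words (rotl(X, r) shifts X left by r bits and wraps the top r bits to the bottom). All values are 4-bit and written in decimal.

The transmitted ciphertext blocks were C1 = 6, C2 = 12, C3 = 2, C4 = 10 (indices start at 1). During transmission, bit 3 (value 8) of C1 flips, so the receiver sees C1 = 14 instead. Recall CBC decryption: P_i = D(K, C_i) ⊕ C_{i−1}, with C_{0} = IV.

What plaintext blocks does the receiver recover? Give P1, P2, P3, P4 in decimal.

Only C1 changed, to 14. In CBC, a change in C_i garbles P_i and flips the same bit in P_{i+1}. Decrypting the received ciphertext:
P1: D(K, 14) = 7; 7 ⊕ 11 = 12.
P2: D(K, 12) = 3; 3 ⊕ 14 = 13.
P3: D(K, 2) = 14; 14 ⊕ 12 = 2.
P4: D(K, 10) = 15; 15 ⊕ 2 = 13.
Blocks that differ from the original plaintext: P1, P2.

P1 = 12, P2 = 13, P3 = 2, P4 = 13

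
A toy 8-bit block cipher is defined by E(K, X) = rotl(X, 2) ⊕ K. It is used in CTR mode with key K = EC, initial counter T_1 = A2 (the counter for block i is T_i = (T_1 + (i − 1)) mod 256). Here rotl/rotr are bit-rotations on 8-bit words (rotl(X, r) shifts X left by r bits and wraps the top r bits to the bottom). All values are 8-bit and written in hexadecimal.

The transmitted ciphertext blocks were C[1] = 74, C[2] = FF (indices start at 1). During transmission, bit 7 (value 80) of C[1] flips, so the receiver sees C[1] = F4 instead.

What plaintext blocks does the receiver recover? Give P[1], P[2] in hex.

P[1] = 92, P[2] = 9D

CTR decryption: S_i = E(K, T_i) where T_i is the counter for block i; P_i = C_i ⊕ S_i.
Only C[1] changed, to F4. In CTR, a change in C_i flips the same bit in P_i only; the keystream is unaffected. Decrypting the received ciphertext:
P[1]: T = A2, S = E(K, T) = 66; F4 ⊕ 66 = 92.
P[2]: T = A3, S = E(K, T) = 62; FF ⊕ 62 = 9D.
Blocks that differ from the original plaintext: P[1].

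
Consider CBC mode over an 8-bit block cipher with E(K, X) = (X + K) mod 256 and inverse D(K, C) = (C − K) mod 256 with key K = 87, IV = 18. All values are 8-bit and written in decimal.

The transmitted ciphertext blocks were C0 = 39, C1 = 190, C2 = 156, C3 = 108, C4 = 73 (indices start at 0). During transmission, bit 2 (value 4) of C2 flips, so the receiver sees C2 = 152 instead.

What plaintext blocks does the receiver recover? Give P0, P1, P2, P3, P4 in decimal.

CBC decryption: P_i = D(K, C_i) ⊕ C_{i−1}, with C_{−1} = IV.
Only C2 changed, to 152. In CBC, a change in C_i garbles P_i and flips the same bit in P_{i+1}. Decrypting the received ciphertext:
P0: D(K, 39) = 208; 208 ⊕ 18 = 194.
P1: D(K, 190) = 103; 103 ⊕ 39 = 64.
P2: D(K, 152) = 65; 65 ⊕ 190 = 255.
P3: D(K, 108) = 21; 21 ⊕ 152 = 141.
P4: D(K, 73) = 242; 242 ⊕ 108 = 158.
Blocks that differ from the original plaintext: P2, P3.

P0 = 194, P1 = 64, P2 = 255, P3 = 141, P4 = 158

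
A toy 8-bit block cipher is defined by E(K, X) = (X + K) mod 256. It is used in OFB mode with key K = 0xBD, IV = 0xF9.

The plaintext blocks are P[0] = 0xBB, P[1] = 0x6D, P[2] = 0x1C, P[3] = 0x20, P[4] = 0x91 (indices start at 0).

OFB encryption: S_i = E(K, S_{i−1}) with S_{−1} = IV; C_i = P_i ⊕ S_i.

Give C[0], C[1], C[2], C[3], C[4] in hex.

C[0] = 0x0D, C[1] = 0x1E, C[2] = 0x2C, C[3] = 0xCD, C[4] = 0x3B

C[0]: S = E(K, 0xF9) = 0xB6; 0xBB ⊕ 0xB6 = 0x0D.
C[1]: S = E(K, 0xB6) = 0x73; 0x6D ⊕ 0x73 = 0x1E.
C[2]: S = E(K, 0x73) = 0x30; 0x1C ⊕ 0x30 = 0x2C.
C[3]: S = E(K, 0x30) = 0xED; 0x20 ⊕ 0xED = 0xCD.
C[4]: S = E(K, 0xED) = 0xAA; 0x91 ⊕ 0xAA = 0x3B.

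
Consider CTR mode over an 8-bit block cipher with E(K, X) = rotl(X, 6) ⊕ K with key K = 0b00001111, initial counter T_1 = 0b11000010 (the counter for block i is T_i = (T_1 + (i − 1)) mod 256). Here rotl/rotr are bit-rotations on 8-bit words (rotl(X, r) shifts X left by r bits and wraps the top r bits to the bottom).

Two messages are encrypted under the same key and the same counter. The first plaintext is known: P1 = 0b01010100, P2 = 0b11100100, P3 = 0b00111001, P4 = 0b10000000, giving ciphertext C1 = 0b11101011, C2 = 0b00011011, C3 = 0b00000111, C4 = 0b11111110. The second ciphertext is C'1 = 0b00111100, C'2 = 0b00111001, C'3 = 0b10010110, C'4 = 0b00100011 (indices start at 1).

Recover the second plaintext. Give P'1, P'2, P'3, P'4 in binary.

In CTR with a reused counter, both messages share the same keystream S_i, so C_i ⊕ C'_i = P_i ⊕ P'_i and thus P'_i = P_i ⊕ C_i ⊕ C'_i.
P'1: 0b01010100 ⊕ 0b11101011 ⊕ 0b00111100 = 0b10000011.
P'2: 0b11100100 ⊕ 0b00011011 ⊕ 0b00111001 = 0b11000110.
P'3: 0b00111001 ⊕ 0b00000111 ⊕ 0b10010110 = 0b10101000.
P'4: 0b10000000 ⊕ 0b11111110 ⊕ 0b00100011 = 0b01011101.

P'1 = 0b10000011, P'2 = 0b11000110, P'3 = 0b10101000, P'4 = 0b01011101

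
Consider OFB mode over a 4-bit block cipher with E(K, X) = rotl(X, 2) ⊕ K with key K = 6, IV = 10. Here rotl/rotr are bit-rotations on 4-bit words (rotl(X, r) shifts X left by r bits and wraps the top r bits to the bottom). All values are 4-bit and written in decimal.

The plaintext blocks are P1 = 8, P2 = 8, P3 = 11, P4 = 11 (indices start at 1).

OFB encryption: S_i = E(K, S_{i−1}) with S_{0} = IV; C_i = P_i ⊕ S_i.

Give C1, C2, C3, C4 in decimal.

C1 = 4, C2 = 13, C3 = 8, C4 = 1

C1: S = E(K, 10) = 12; 8 ⊕ 12 = 4.
C2: S = E(K, 12) = 5; 8 ⊕ 5 = 13.
C3: S = E(K, 5) = 3; 11 ⊕ 3 = 8.
C4: S = E(K, 3) = 10; 11 ⊕ 10 = 1.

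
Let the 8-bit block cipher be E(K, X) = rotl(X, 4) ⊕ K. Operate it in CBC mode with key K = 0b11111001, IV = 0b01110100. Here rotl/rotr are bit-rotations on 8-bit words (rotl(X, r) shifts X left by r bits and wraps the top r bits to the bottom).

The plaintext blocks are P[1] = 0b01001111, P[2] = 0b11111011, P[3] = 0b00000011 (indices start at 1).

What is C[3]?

C[3] = 0b11100111

CBC encryption: C_i = E(K, P_i ⊕ C_{i−1}), with C_{0} = IV.
C[1]: P[1] ⊕ 0b01110100 = 0b00111011; E(K, 0b00111011) = 0b01001010.
C[2]: P[2] ⊕ 0b01001010 = 0b10110001; E(K, 0b10110001) = 0b11100010.
C[3]: P[3] ⊕ 0b11100010 = 0b11100001; E(K, 0b11100001) = 0b11100111.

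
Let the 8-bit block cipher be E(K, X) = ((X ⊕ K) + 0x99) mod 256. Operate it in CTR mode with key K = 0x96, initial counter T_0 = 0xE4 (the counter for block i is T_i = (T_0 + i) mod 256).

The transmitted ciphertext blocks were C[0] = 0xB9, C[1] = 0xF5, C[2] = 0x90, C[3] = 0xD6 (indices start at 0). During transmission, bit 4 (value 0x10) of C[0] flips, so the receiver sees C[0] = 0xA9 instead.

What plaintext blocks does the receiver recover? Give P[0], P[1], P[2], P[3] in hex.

P[0] = 0xA2, P[1] = 0xF9, P[2] = 0x99, P[3] = 0xDC

CTR decryption: S_i = E(K, T_i) where T_i is the counter for block i; P_i = C_i ⊕ S_i.
Only C[0] changed, to 0xA9. In CTR, a change in C_i flips the same bit in P_i only; the keystream is unaffected. Decrypting the received ciphertext:
P[0]: T = 0xE4, S = E(K, T) = 0x0B; 0xA9 ⊕ 0x0B = 0xA2.
P[1]: T = 0xE5, S = E(K, T) = 0x0C; 0xF5 ⊕ 0x0C = 0xF9.
P[2]: T = 0xE6, S = E(K, T) = 0x09; 0x90 ⊕ 0x09 = 0x99.
P[3]: T = 0xE7, S = E(K, T) = 0x0A; 0xD6 ⊕ 0x0A = 0xDC.
Blocks that differ from the original plaintext: P[0].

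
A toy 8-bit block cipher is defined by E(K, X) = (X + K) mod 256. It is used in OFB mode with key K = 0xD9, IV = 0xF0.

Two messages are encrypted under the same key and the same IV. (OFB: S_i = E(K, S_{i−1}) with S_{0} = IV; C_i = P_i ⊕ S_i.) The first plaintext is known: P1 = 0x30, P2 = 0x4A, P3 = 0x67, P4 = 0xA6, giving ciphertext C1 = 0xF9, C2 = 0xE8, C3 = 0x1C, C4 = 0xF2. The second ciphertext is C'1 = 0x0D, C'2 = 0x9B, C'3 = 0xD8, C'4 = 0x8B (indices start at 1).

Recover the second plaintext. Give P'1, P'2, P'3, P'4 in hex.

In OFB with a reused IV, both messages share the same keystream S_i, so C_i ⊕ C'_i = P_i ⊕ P'_i and thus P'_i = P_i ⊕ C_i ⊕ C'_i.
P'1: 0x30 ⊕ 0xF9 ⊕ 0x0D = 0xC4.
P'2: 0x4A ⊕ 0xE8 ⊕ 0x9B = 0x39.
P'3: 0x67 ⊕ 0x1C ⊕ 0xD8 = 0xA3.
P'4: 0xA6 ⊕ 0xF2 ⊕ 0x8B = 0xDF.

P'1 = 0xC4, P'2 = 0x39, P'3 = 0xA3, P'4 = 0xDF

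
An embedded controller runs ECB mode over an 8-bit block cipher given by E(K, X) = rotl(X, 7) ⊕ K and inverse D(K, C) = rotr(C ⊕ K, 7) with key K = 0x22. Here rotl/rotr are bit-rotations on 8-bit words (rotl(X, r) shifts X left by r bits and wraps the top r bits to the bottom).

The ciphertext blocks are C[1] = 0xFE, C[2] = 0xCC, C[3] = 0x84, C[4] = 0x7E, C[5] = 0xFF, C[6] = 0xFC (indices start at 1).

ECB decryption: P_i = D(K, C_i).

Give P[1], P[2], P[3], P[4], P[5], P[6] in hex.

P[1]: D(K, 0xFE) = 0xB9.
P[2]: D(K, 0xCC) = 0xDD.
P[3]: D(K, 0x84) = 0x4D.
P[4]: D(K, 0x7E) = 0xB8.
P[5]: D(K, 0xFF) = 0xBB.
P[6]: D(K, 0xFC) = 0xBD.

P[1] = 0xB9, P[2] = 0xDD, P[3] = 0x4D, P[4] = 0xB8, P[5] = 0xBB, P[6] = 0xBD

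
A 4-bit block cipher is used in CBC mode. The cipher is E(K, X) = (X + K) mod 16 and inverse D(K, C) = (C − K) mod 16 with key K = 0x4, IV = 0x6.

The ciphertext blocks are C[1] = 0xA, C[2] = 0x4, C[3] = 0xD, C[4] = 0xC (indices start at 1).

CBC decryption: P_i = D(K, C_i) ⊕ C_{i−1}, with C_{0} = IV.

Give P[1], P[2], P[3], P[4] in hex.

P[1] = 0x0, P[2] = 0xA, P[3] = 0xD, P[4] = 0x5

P[1]: D(K, 0xA) = 0x6; 0x6 ⊕ 0x6 = 0x0.
P[2]: D(K, 0x4) = 0x0; 0x0 ⊕ 0xA = 0xA.
P[3]: D(K, 0xD) = 0x9; 0x9 ⊕ 0x4 = 0xD.
P[4]: D(K, 0xC) = 0x8; 0x8 ⊕ 0xD = 0x5.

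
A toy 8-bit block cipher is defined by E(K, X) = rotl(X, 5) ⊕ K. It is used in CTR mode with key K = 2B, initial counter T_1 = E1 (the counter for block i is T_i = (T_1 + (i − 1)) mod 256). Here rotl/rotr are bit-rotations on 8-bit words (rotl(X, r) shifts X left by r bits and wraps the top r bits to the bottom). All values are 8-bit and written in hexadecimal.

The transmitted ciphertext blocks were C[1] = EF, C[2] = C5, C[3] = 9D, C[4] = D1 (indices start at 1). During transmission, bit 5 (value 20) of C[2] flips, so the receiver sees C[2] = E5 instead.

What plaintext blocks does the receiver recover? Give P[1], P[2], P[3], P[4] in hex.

P[1] = F8, P[2] = 92, P[3] = CA, P[4] = 66

CTR decryption: S_i = E(K, T_i) where T_i is the counter for block i; P_i = C_i ⊕ S_i.
Only C[2] changed, to E5. In CTR, a change in C_i flips the same bit in P_i only; the keystream is unaffected. Decrypting the received ciphertext:
P[1]: T = E1, S = E(K, T) = 17; EF ⊕ 17 = F8.
P[2]: T = E2, S = E(K, T) = 77; E5 ⊕ 77 = 92.
P[3]: T = E3, S = E(K, T) = 57; 9D ⊕ 57 = CA.
P[4]: T = E4, S = E(K, T) = B7; D1 ⊕ B7 = 66.
Blocks that differ from the original plaintext: P[2].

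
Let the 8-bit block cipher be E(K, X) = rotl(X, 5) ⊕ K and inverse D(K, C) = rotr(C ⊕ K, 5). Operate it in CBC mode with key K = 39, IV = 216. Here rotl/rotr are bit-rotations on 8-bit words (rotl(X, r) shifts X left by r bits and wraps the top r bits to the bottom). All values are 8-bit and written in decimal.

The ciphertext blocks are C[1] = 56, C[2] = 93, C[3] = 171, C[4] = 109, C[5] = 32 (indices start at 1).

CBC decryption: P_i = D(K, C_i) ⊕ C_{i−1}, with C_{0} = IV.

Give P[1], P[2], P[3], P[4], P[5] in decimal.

P[1]: D(K, 56) = 248; 248 ⊕ 216 = 32.
P[2]: D(K, 93) = 211; 211 ⊕ 56 = 235.
P[3]: D(K, 171) = 100; 100 ⊕ 93 = 57.
P[4]: D(K, 109) = 82; 82 ⊕ 171 = 249.
P[5]: D(K, 32) = 56; 56 ⊕ 109 = 85.

P[1] = 32, P[2] = 235, P[3] = 57, P[4] = 249, P[5] = 85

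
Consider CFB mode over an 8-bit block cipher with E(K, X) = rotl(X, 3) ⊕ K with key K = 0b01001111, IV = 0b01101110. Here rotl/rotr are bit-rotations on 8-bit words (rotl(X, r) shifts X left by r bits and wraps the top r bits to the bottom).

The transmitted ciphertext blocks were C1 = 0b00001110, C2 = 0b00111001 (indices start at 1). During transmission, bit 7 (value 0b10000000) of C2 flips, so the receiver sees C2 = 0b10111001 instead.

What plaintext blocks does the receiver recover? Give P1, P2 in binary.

P1 = 0b00110010, P2 = 0b10000110

CFB decryption: P_i = C_i ⊕ E(K, C_{i−1}), with C_{0} = IV.
Only C2 changed, to 0b10111001. In CFB, a change in C_i flips the same bit in P_i and garbles P_{i+1}. Decrypting the received ciphertext:
P1: E(K, 0b01101110) = 0b00111100; 0b00001110 ⊕ 0b00111100 = 0b00110010.
P2: E(K, 0b00001110) = 0b00111111; 0b10111001 ⊕ 0b00111111 = 0b10000110.
Blocks that differ from the original plaintext: P2.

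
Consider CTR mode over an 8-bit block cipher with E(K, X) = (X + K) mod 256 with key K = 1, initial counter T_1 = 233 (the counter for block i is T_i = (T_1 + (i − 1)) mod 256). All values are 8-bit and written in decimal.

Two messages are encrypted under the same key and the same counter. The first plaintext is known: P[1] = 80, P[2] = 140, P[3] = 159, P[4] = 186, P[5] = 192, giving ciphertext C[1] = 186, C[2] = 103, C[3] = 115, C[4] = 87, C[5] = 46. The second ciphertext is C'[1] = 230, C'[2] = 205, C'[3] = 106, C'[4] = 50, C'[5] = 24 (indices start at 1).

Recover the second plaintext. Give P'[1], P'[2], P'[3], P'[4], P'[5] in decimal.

In CTR with a reused counter, both messages share the same keystream S_i, so C_i ⊕ C'_i = P_i ⊕ P'_i and thus P'_i = P_i ⊕ C_i ⊕ C'_i.
P'[1]: 80 ⊕ 186 ⊕ 230 = 12.
P'[2]: 140 ⊕ 103 ⊕ 205 = 38.
P'[3]: 159 ⊕ 115 ⊕ 106 = 134.
P'[4]: 186 ⊕ 87 ⊕ 50 = 223.
P'[5]: 192 ⊕ 46 ⊕ 24 = 246.

P'[1] = 12, P'[2] = 38, P'[3] = 134, P'[4] = 223, P'[5] = 246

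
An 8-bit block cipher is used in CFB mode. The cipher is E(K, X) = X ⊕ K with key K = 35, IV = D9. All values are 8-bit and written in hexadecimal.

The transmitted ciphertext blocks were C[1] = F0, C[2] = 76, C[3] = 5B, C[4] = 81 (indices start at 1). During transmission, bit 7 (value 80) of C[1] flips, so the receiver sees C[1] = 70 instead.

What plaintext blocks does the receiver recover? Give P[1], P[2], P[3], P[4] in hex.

CFB decryption: P_i = C_i ⊕ E(K, C_{i−1}), with C_{0} = IV.
Only C[1] changed, to 70. In CFB, a change in C_i flips the same bit in P_i and garbles P_{i+1}. Decrypting the received ciphertext:
P[1]: E(K, D9) = EC; 70 ⊕ EC = 9C.
P[2]: E(K, 70) = 45; 76 ⊕ 45 = 33.
P[3]: E(K, 76) = 43; 5B ⊕ 43 = 18.
P[4]: E(K, 5B) = 6E; 81 ⊕ 6E = EF.
Blocks that differ from the original plaintext: P[1], P[2].

P[1] = 9C, P[2] = 33, P[3] = 18, P[4] = EF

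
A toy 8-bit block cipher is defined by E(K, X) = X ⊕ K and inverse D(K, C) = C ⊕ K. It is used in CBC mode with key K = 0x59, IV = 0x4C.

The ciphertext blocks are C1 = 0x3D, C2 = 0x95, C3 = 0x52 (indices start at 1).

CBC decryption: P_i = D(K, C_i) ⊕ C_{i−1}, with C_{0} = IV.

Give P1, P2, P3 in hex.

P1: D(K, 0x3D) = 0x64; 0x64 ⊕ 0x4C = 0x28.
P2: D(K, 0x95) = 0xCC; 0xCC ⊕ 0x3D = 0xF1.
P3: D(K, 0x52) = 0x0B; 0x0B ⊕ 0x95 = 0x9E.

P1 = 0x28, P2 = 0xF1, P3 = 0x9E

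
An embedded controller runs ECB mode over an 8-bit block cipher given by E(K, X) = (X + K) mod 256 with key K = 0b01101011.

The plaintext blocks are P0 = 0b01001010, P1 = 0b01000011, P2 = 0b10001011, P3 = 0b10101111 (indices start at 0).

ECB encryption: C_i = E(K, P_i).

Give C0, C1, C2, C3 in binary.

C0 = 0b10110101, C1 = 0b10101110, C2 = 0b11110110, C3 = 0b00011010

C0: E(K, 0b01001010) = 0b10110101.
C1: E(K, 0b01000011) = 0b10101110.
C2: E(K, 0b10001011) = 0b11110110.
C3: E(K, 0b10101111) = 0b00011010.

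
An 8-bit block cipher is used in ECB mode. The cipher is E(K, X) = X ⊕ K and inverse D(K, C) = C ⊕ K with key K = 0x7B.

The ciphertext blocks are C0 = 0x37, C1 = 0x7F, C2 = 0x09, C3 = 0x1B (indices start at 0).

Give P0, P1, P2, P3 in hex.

P0 = 0x4C, P1 = 0x04, P2 = 0x72, P3 = 0x60

ECB decryption: P_i = D(K, C_i).
P0: D(K, 0x37) = 0x4C.
P1: D(K, 0x7F) = 0x04.
P2: D(K, 0x09) = 0x72.
P3: D(K, 0x1B) = 0x60.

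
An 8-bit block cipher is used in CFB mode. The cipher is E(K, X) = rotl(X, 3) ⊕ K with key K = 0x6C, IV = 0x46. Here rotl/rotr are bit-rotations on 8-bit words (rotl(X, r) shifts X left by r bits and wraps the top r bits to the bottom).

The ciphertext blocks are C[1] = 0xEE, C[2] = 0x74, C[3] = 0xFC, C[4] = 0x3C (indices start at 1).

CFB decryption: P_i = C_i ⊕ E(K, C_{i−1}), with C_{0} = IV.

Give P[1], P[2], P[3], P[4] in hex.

P[1] = 0xB0, P[2] = 0x6F, P[3] = 0x33, P[4] = 0xB7

P[1]: E(K, 0x46) = 0x5E; 0xEE ⊕ 0x5E = 0xB0.
P[2]: E(K, 0xEE) = 0x1B; 0x74 ⊕ 0x1B = 0x6F.
P[3]: E(K, 0x74) = 0xCF; 0xFC ⊕ 0xCF = 0x33.
P[4]: E(K, 0xFC) = 0x8B; 0x3C ⊕ 0x8B = 0xB7.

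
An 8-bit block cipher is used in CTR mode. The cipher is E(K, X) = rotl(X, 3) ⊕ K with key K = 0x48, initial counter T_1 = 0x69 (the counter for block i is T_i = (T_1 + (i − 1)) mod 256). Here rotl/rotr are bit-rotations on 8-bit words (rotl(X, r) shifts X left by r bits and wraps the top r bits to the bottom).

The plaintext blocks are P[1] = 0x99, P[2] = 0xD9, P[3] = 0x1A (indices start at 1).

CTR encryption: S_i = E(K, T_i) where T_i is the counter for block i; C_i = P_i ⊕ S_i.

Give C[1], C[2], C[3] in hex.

C[1] = 0x9A, C[2] = 0xC2, C[3] = 0x09

C[1]: T = 0x69, S = E(K, T) = 0x03; 0x99 ⊕ 0x03 = 0x9A.
C[2]: T = 0x6A, S = E(K, T) = 0x1B; 0xD9 ⊕ 0x1B = 0xC2.
C[3]: T = 0x6B, S = E(K, T) = 0x13; 0x1A ⊕ 0x13 = 0x09.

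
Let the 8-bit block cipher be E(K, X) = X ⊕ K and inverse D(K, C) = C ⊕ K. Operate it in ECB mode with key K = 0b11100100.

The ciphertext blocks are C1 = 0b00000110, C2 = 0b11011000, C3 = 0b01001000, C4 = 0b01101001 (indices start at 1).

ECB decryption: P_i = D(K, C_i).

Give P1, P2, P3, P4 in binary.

P1 = 0b11100010, P2 = 0b00111100, P3 = 0b10101100, P4 = 0b10001101

P1: D(K, 0b00000110) = 0b11100010.
P2: D(K, 0b11011000) = 0b00111100.
P3: D(K, 0b01001000) = 0b10101100.
P4: D(K, 0b01101001) = 0b10001101.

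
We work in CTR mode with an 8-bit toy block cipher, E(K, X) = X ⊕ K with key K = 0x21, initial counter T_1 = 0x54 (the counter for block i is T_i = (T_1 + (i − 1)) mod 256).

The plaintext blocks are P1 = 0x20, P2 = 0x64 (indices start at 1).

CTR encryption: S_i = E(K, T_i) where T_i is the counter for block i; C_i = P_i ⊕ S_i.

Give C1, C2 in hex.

C1: T = 0x54, S = E(K, T) = 0x75; 0x20 ⊕ 0x75 = 0x55.
C2: T = 0x55, S = E(K, T) = 0x74; 0x64 ⊕ 0x74 = 0x10.

C1 = 0x55, C2 = 0x10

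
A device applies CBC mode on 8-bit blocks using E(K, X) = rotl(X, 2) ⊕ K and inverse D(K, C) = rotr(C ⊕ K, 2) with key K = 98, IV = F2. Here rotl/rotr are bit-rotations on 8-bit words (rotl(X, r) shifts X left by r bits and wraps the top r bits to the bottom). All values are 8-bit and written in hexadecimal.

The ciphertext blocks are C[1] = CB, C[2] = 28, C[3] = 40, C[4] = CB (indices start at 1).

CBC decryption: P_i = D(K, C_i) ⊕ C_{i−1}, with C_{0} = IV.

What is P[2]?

P[2] = E7

P[2]: D(K, 28) = 2C; 2C ⊕ CB = E7.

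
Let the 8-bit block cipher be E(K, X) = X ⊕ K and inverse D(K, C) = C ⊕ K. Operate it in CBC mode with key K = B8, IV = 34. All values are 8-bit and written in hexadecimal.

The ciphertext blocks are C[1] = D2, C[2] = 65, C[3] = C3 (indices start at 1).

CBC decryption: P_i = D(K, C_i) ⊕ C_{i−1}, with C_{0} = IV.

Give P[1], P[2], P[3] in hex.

P[1] = 5E, P[2] = 0F, P[3] = 1E

P[1]: D(K, D2) = 6A; 6A ⊕ 34 = 5E.
P[2]: D(K, 65) = DD; DD ⊕ D2 = 0F.
P[3]: D(K, C3) = 7B; 7B ⊕ 65 = 1E.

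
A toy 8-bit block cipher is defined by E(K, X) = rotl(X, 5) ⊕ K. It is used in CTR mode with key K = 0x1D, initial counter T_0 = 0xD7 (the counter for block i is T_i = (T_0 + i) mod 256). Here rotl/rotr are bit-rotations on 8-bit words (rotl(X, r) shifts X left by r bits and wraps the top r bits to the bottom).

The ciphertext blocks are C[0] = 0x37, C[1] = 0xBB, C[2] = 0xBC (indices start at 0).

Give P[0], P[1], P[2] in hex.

P[0] = 0xD0, P[1] = 0xBD, P[2] = 0x9A

CTR decryption: S_i = E(K, T_i) where T_i is the counter for block i; P_i = C_i ⊕ S_i.
P[0]: T = 0xD7, S = E(K, T) = 0xE7; 0x37 ⊕ 0xE7 = 0xD0.
P[1]: T = 0xD8, S = E(K, T) = 0x06; 0xBB ⊕ 0x06 = 0xBD.
P[2]: T = 0xD9, S = E(K, T) = 0x26; 0xBC ⊕ 0x26 = 0x9A.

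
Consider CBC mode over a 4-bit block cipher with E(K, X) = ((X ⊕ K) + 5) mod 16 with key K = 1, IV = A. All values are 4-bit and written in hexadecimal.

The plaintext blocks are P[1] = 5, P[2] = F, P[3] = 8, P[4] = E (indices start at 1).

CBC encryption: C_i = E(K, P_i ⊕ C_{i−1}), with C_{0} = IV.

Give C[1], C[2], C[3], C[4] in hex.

C[1] = 3, C[2] = 2, C[3] = 0, C[4] = 4

C[1]: P[1] ⊕ A = F; E(K, F) = 3.
C[2]: P[2] ⊕ 3 = C; E(K, C) = 2.
C[3]: P[3] ⊕ 2 = A; E(K, A) = 0.
C[4]: P[4] ⊕ 0 = E; E(K, E) = 4.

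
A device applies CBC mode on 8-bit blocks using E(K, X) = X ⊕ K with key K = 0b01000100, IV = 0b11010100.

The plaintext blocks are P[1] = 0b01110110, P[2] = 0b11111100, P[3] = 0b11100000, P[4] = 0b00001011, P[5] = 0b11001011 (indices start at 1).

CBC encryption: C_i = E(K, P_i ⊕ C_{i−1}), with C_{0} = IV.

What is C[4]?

C[1]: P[1] ⊕ 0b11010100 = 0b10100010; E(K, 0b10100010) = 0b11100110.
C[2]: P[2] ⊕ 0b11100110 = 0b00011010; E(K, 0b00011010) = 0b01011110.
C[3]: P[3] ⊕ 0b01011110 = 0b10111110; E(K, 0b10111110) = 0b11111010.
C[4]: P[4] ⊕ 0b11111010 = 0b11110001; E(K, 0b11110001) = 0b10110101.

C[4] = 0b10110101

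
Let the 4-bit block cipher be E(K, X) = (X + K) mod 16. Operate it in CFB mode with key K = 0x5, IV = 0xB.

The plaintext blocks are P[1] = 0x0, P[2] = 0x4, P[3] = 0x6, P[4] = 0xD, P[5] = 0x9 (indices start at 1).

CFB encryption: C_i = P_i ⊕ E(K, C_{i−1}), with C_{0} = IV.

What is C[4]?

C[1]: E(K, 0xB) = 0x0; 0x0 ⊕ 0x0 = 0x0.
C[2]: E(K, 0x0) = 0x5; 0x4 ⊕ 0x5 = 0x1.
C[3]: E(K, 0x1) = 0x6; 0x6 ⊕ 0x6 = 0x0.
C[4]: E(K, 0x0) = 0x5; 0xD ⊕ 0x5 = 0x8.

C[4] = 0x8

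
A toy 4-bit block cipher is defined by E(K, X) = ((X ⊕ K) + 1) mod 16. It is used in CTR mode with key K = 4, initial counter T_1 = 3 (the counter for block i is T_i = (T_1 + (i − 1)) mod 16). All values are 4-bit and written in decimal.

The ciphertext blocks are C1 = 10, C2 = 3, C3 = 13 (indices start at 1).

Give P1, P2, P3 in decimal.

CTR decryption: S_i = E(K, T_i) where T_i is the counter for block i; P_i = C_i ⊕ S_i.
P1: T = 3, S = E(K, T) = 8; 10 ⊕ 8 = 2.
P2: T = 4, S = E(K, T) = 1; 3 ⊕ 1 = 2.
P3: T = 5, S = E(K, T) = 2; 13 ⊕ 2 = 15.

P1 = 2, P2 = 2, P3 = 15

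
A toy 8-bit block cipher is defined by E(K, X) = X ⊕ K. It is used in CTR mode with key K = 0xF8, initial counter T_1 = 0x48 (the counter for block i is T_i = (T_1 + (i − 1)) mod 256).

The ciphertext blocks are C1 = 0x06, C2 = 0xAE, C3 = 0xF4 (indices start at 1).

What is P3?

P3 = 0x46

CTR decryption: S_i = E(K, T_i) where T_i is the counter for block i; P_i = C_i ⊕ S_i.
P3: T = 0x4A, S = E(K, T) = 0xB2; 0xF4 ⊕ 0xB2 = 0x46.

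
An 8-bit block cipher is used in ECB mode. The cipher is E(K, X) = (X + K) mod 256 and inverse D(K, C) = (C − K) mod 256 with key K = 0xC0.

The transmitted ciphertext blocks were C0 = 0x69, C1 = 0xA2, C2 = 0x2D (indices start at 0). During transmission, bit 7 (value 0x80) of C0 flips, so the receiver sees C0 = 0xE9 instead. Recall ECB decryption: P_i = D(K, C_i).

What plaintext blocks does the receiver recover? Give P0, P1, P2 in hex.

Only C0 changed, to 0xE9. In ECB, a change in C_i affects only P_i. Decrypting the received ciphertext:
P0: D(K, 0xE9) = 0x29.
P1: D(K, 0xA2) = 0xE2.
P2: D(K, 0x2D) = 0x6D.
Blocks that differ from the original plaintext: P0.

P0 = 0x29, P1 = 0xE2, P2 = 0x6D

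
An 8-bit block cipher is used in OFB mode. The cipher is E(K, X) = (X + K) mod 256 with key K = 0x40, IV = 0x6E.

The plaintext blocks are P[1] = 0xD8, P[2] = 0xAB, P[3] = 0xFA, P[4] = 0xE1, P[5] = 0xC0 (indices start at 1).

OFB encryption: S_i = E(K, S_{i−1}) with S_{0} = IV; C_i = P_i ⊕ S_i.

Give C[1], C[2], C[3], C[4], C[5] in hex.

C[1]: S = E(K, 0x6E) = 0xAE; 0xD8 ⊕ 0xAE = 0x76.
C[2]: S = E(K, 0xAE) = 0xEE; 0xAB ⊕ 0xEE = 0x45.
C[3]: S = E(K, 0xEE) = 0x2E; 0xFA ⊕ 0x2E = 0xD4.
C[4]: S = E(K, 0x2E) = 0x6E; 0xE1 ⊕ 0x6E = 0x8F.
C[5]: S = E(K, 0x6E) = 0xAE; 0xC0 ⊕ 0xAE = 0x6E.

C[1] = 0x76, C[2] = 0x45, C[3] = 0xD4, C[4] = 0x8F, C[5] = 0x6E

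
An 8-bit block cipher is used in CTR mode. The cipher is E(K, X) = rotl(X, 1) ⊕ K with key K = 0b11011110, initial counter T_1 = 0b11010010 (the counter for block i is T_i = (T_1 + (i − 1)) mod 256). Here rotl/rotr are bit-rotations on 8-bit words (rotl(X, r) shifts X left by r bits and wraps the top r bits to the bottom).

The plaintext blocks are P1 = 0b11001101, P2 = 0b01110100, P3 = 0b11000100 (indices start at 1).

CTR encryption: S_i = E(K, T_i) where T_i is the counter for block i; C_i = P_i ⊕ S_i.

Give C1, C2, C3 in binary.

C1 = 0b10110110, C2 = 0b00001101, C3 = 0b10110011

C1: T = 0b11010010, S = E(K, T) = 0b01111011; 0b11001101 ⊕ 0b01111011 = 0b10110110.
C2: T = 0b11010011, S = E(K, T) = 0b01111001; 0b01110100 ⊕ 0b01111001 = 0b00001101.
C3: T = 0b11010100, S = E(K, T) = 0b01110111; 0b11000100 ⊕ 0b01110111 = 0b10110011.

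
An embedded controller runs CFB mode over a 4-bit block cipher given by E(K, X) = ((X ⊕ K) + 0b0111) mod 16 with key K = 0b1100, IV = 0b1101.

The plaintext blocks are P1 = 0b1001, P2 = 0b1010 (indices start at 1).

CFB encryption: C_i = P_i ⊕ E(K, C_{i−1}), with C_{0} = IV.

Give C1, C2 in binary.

C1 = 0b0001, C2 = 0b1110

C1: E(K, 0b1101) = 0b1000; 0b1001 ⊕ 0b1000 = 0b0001.
C2: E(K, 0b0001) = 0b0100; 0b1010 ⊕ 0b0100 = 0b1110.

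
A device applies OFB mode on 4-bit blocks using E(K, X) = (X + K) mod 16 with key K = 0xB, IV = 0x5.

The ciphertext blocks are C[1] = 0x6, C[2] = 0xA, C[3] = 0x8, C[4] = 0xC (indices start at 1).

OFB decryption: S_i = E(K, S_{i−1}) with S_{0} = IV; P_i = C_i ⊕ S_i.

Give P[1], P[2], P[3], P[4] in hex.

P[1] = 0x6, P[2] = 0x1, P[3] = 0xE, P[4] = 0xD

P[1]: S = E(K, 0x5) = 0x0; 0x6 ⊕ 0x0 = 0x6.
P[2]: S = E(K, 0x0) = 0xB; 0xA ⊕ 0xB = 0x1.
P[3]: S = E(K, 0xB) = 0x6; 0x8 ⊕ 0x6 = 0xE.
P[4]: S = E(K, 0x6) = 0x1; 0xC ⊕ 0x1 = 0xD.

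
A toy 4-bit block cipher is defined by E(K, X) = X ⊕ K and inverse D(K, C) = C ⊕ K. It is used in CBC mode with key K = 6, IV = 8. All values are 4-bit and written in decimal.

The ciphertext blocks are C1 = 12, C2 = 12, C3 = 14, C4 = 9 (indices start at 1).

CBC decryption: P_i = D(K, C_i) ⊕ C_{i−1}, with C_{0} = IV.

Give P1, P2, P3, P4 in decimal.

P1: D(K, 12) = 10; 10 ⊕ 8 = 2.
P2: D(K, 12) = 10; 10 ⊕ 12 = 6.
P3: D(K, 14) = 8; 8 ⊕ 12 = 4.
P4: D(K, 9) = 15; 15 ⊕ 14 = 1.

P1 = 2, P2 = 6, P3 = 4, P4 = 1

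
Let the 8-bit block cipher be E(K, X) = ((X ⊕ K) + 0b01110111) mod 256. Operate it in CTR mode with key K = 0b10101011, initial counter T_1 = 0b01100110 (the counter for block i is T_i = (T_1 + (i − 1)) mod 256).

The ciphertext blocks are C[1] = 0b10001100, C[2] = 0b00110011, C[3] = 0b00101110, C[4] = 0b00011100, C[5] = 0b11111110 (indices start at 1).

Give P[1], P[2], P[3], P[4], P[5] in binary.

CTR decryption: S_i = E(K, T_i) where T_i is the counter for block i; P_i = C_i ⊕ S_i.
P[1]: T = 0b01100110, S = E(K, T) = 0b01000100; 0b10001100 ⊕ 0b01000100 = 0b11001000.
P[2]: T = 0b01100111, S = E(K, T) = 0b01000011; 0b00110011 ⊕ 0b01000011 = 0b01110000.
P[3]: T = 0b01101000, S = E(K, T) = 0b00111010; 0b00101110 ⊕ 0b00111010 = 0b00010100.
P[4]: T = 0b01101001, S = E(K, T) = 0b00111001; 0b00011100 ⊕ 0b00111001 = 0b00100101.
P[5]: T = 0b01101010, S = E(K, T) = 0b00111000; 0b11111110 ⊕ 0b00111000 = 0b11000110.

P[1] = 0b11001000, P[2] = 0b01110000, P[3] = 0b00010100, P[4] = 0b00100101, P[5] = 0b11000110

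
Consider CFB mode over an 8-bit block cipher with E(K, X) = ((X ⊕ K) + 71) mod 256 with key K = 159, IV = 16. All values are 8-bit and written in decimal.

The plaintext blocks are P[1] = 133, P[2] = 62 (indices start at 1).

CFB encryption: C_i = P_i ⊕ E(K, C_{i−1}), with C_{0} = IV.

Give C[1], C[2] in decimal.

C[1]: E(K, 16) = 214; 133 ⊕ 214 = 83.
C[2]: E(K, 83) = 19; 62 ⊕ 19 = 45.

C[1] = 83, C[2] = 45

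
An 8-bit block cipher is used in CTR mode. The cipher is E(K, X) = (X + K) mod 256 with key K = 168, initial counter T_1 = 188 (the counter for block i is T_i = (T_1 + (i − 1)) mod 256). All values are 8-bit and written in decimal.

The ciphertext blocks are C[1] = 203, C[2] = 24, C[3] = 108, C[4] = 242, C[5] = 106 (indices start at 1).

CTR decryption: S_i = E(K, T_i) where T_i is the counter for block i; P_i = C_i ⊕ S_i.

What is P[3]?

P[3] = 10

P[3]: T = 190, S = E(K, T) = 102; 108 ⊕ 102 = 10.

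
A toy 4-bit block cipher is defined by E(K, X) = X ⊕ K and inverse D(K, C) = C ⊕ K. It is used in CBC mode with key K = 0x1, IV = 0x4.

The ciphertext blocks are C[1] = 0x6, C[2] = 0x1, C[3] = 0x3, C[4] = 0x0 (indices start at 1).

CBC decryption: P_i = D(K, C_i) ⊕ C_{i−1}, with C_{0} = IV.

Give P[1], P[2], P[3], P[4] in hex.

P[1]: D(K, 0x6) = 0x7; 0x7 ⊕ 0x4 = 0x3.
P[2]: D(K, 0x1) = 0x0; 0x0 ⊕ 0x6 = 0x6.
P[3]: D(K, 0x3) = 0x2; 0x2 ⊕ 0x1 = 0x3.
P[4]: D(K, 0x0) = 0x1; 0x1 ⊕ 0x3 = 0x2.

P[1] = 0x3, P[2] = 0x6, P[3] = 0x3, P[4] = 0x2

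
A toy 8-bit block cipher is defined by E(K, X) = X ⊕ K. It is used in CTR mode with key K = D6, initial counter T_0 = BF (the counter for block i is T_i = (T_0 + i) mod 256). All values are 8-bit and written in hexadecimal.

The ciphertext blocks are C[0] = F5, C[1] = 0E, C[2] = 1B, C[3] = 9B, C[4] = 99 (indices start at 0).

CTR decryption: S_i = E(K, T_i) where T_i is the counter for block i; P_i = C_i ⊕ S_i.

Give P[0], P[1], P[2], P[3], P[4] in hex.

P[0]: T = BF, S = E(K, T) = 69; F5 ⊕ 69 = 9C.
P[1]: T = C0, S = E(K, T) = 16; 0E ⊕ 16 = 18.
P[2]: T = C1, S = E(K, T) = 17; 1B ⊕ 17 = 0C.
P[3]: T = C2, S = E(K, T) = 14; 9B ⊕ 14 = 8F.
P[4]: T = C3, S = E(K, T) = 15; 99 ⊕ 15 = 8C.

P[0] = 9C, P[1] = 18, P[2] = 0C, P[3] = 8F, P[4] = 8C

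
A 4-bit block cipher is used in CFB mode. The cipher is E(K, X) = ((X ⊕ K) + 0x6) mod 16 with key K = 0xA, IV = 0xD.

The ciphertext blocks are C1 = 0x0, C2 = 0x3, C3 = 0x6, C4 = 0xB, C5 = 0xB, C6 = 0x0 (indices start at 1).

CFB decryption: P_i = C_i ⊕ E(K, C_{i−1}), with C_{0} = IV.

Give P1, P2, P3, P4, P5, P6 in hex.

P1 = 0xD, P2 = 0x3, P3 = 0x9, P4 = 0x9, P5 = 0xC, P6 = 0x7

P1: E(K, 0xD) = 0xD; 0x0 ⊕ 0xD = 0xD.
P2: E(K, 0x0) = 0x0; 0x3 ⊕ 0x0 = 0x3.
P3: E(K, 0x3) = 0xF; 0x6 ⊕ 0xF = 0x9.
P4: E(K, 0x6) = 0x2; 0xB ⊕ 0x2 = 0x9.
P5: E(K, 0xB) = 0x7; 0xB ⊕ 0x7 = 0xC.
P6: E(K, 0xB) = 0x7; 0x0 ⊕ 0x7 = 0x7.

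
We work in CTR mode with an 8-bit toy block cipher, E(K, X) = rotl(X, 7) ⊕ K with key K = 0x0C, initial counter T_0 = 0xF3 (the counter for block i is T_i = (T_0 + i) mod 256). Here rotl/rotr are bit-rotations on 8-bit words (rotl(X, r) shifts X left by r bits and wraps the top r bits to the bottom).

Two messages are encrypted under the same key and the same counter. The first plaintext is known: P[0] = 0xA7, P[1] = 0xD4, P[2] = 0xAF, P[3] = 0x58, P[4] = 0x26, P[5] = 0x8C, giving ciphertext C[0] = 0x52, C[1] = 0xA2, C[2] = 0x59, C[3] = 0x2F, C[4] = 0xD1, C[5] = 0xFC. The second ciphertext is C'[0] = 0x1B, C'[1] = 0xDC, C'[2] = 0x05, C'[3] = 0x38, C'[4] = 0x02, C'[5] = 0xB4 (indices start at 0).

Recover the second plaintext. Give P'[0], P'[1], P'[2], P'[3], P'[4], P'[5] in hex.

P'[0] = 0xEE, P'[1] = 0xAA, P'[2] = 0xF3, P'[3] = 0x4F, P'[4] = 0xF5, P'[5] = 0xC4

In CTR with a reused counter, both messages share the same keystream S_i, so C_i ⊕ C'_i = P_i ⊕ P'_i and thus P'_i = P_i ⊕ C_i ⊕ C'_i.
P'[0]: 0xA7 ⊕ 0x52 ⊕ 0x1B = 0xEE.
P'[1]: 0xD4 ⊕ 0xA2 ⊕ 0xDC = 0xAA.
P'[2]: 0xAF ⊕ 0x59 ⊕ 0x05 = 0xF3.
P'[3]: 0x58 ⊕ 0x2F ⊕ 0x38 = 0x4F.
P'[4]: 0x26 ⊕ 0xD1 ⊕ 0x02 = 0xF5.
P'[5]: 0x8C ⊕ 0xFC ⊕ 0xB4 = 0xC4.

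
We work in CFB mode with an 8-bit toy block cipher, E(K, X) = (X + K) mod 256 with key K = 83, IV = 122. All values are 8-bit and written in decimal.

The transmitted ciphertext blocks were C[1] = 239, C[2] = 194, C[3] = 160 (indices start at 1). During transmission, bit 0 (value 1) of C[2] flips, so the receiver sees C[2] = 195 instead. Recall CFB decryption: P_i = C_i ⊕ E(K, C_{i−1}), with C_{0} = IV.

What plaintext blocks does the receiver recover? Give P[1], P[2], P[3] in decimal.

Only C[2] changed, to 195. In CFB, a change in C_i flips the same bit in P_i and garbles P_{i+1}. Decrypting the received ciphertext:
P[1]: E(K, 122) = 205; 239 ⊕ 205 = 34.
P[2]: E(K, 239) = 66; 195 ⊕ 66 = 129.
P[3]: E(K, 195) = 22; 160 ⊕ 22 = 182.
Blocks that differ from the original plaintext: P[2], P[3].

P[1] = 34, P[2] = 129, P[3] = 182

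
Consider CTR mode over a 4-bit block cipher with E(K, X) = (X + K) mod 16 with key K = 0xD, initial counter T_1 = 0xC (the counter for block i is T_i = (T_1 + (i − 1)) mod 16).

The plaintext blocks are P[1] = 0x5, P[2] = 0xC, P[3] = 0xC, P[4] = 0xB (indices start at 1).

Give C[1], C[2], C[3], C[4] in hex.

CTR encryption: S_i = E(K, T_i) where T_i is the counter for block i; C_i = P_i ⊕ S_i.
C[1]: T = 0xC, S = E(K, T) = 0x9; 0x5 ⊕ 0x9 = 0xC.
C[2]: T = 0xD, S = E(K, T) = 0xA; 0xC ⊕ 0xA = 0x6.
C[3]: T = 0xE, S = E(K, T) = 0xB; 0xC ⊕ 0xB = 0x7.
C[4]: T = 0xF, S = E(K, T) = 0xC; 0xB ⊕ 0xC = 0x7.

C[1] = 0xC, C[2] = 0x6, C[3] = 0x7, C[4] = 0x7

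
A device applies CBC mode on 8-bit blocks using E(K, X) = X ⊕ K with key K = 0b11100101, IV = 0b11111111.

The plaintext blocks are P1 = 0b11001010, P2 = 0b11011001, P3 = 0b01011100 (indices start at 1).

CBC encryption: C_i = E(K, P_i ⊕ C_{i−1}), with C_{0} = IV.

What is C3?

C1: P1 ⊕ 0b11111111 = 0b00110101; E(K, 0b00110101) = 0b11010000.
C2: P2 ⊕ 0b11010000 = 0b00001001; E(K, 0b00001001) = 0b11101100.
C3: P3 ⊕ 0b11101100 = 0b10110000; E(K, 0b10110000) = 0b01010101.

C3 = 0b01010101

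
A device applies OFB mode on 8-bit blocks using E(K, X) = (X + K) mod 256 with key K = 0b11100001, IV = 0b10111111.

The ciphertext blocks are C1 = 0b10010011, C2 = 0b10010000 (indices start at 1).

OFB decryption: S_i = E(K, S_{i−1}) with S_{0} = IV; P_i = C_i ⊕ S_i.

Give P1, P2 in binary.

P1 = 0b00110011, P2 = 0b00010001

P1: S = E(K, 0b10111111) = 0b10100000; 0b10010011 ⊕ 0b10100000 = 0b00110011.
P2: S = E(K, 0b10100000) = 0b10000001; 0b10010000 ⊕ 0b10000001 = 0b00010001.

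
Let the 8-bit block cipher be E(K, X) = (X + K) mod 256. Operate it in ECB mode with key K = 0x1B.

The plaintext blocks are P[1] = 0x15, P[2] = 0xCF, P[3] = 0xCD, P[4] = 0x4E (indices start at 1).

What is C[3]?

ECB encryption: C_i = E(K, P_i).
C[3]: E(K, 0xCD) = 0xE8.

C[3] = 0xE8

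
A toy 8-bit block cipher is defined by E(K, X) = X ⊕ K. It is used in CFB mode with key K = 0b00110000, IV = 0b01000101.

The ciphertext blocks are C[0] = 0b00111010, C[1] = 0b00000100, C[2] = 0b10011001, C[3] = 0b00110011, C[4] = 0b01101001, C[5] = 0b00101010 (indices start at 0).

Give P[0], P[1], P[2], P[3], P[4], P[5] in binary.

CFB decryption: P_i = C_i ⊕ E(K, C_{i−1}), with C_{−1} = IV.
P[0]: E(K, 0b01000101) = 0b01110101; 0b00111010 ⊕ 0b01110101 = 0b01001111.
P[1]: E(K, 0b00111010) = 0b00001010; 0b00000100 ⊕ 0b00001010 = 0b00001110.
P[2]: E(K, 0b00000100) = 0b00110100; 0b10011001 ⊕ 0b00110100 = 0b10101101.
P[3]: E(K, 0b10011001) = 0b10101001; 0b00110011 ⊕ 0b10101001 = 0b10011010.
P[4]: E(K, 0b00110011) = 0b00000011; 0b01101001 ⊕ 0b00000011 = 0b01101010.
P[5]: E(K, 0b01101001) = 0b01011001; 0b00101010 ⊕ 0b01011001 = 0b01110011.

P[0] = 0b01001111, P[1] = 0b00001110, P[2] = 0b10101101, P[3] = 0b10011010, P[4] = 0b01101010, P[5] = 0b01110011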